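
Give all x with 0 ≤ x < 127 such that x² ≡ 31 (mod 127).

44, 83

Since 127 ≡ 3 (mod 4), a square root of 31 is 31^((127+1)/4) = 31^32 mod 127.
Repeated squaring: 31^2≡72, 31^4≡104, 31^8≡21, 31^16≡60, 31^32≡44 (mod 127).
31^32 = 31^(32) ≡ 44 (mod 127).
Check: 44² = 1936 ≡ 31 (mod 127). The two roots are 44 and 83.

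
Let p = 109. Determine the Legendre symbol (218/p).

First reduce: 218 ≡ 0 (mod 109).
Top reduces to 0: gcd > 1, so the symbol is 0.

0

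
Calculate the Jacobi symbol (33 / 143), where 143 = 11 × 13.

0

Reciprocity: 33 ≡ 1 and 143 ≡ 3 (mod 4), so (33/143) = +(143/33).
Reduce top mod 33: now compute (11/33).
Reciprocity: 11 ≡ 3 and 33 ≡ 1 (mod 4), so (11/33) = +(33/11).
Reduce top mod 11: now compute (0/11).
Top reduces to 0: gcd > 1, so the symbol is 0.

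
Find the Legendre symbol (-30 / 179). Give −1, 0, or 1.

First reduce: -30 ≡ 149 (mod 179).
Reciprocity: 149 ≡ 1 and 179 ≡ 3 (mod 4), so (149/179) = +(179/149).
Reduce top mod 149: now compute (30/149).
Pull out 2: since 149 ≡ 5 (mod 8), (2/149) = -1.
Reciprocity: 15 ≡ 3 and 149 ≡ 1 (mod 4), so (15/149) = +(149/15).
Reduce top mod 15: now compute (14/15).
Pull out 2: since 15 ≡ 7 (mod 8), (2/15) = +1.
Reciprocity: 7 ≡ 3 and 15 ≡ 3 (mod 4), so (7/15) = −(15/7).
Reduce top mod 7: now compute (1/7).
Reached (1/7) = 1. Collecting the sign flips along the way, the symbol is +1.

1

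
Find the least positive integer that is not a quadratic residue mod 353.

3

(2/353) = +1, so 2 is a residue.
(3/353) = −1, so 3 is the smallest positive non-residue mod 353.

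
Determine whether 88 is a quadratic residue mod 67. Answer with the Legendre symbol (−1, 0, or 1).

1

Euler's criterion: (88/67) ≡ 21^33 (mod 67).
21^2 ≡ 39 (mod 67)
21^4 ≡ 47 (mod 67)
21^8 ≡ 65 (mod 67)
21^16 ≡ 4 (mod 67)
21^32 ≡ 16 (mod 67)
21^33 = 21^(32+1) ≡ 1 (mod 67).
Result is 1, so (88/67) = 1.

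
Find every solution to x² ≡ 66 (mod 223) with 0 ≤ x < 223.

Since 223 ≡ 3 (mod 4), a square root of 66 is 66^((223+1)/4) = 66^56 mod 223.
Repeated squaring: 66^2≡119, 66^4≡112, 66^8≡56, 66^16≡14, 66^32≡196 (mod 223).
66^56 = 66^(32+16+8) ≡ 17 (mod 223).
Check: 17² = 289 ≡ 66 (mod 223). The two roots are 17 and 206.

17, 206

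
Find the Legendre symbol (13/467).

1

Euler's criterion: (13/467) ≡ 13^233 (mod 467).
13^2 ≡ 169 (mod 467)
13^4 ≡ 74 (mod 467)
13^8 ≡ 339 (mod 467)
13^16 ≡ 39 (mod 467)
13^32 ≡ 120 (mod 467)
13^64 ≡ 390 (mod 467)
13^128 ≡ 325 (mod 467)
13^233 = 13^(128+64+32+8+1) ≡ 1 (mod 467).
Result is 1, so (13/467) = 1.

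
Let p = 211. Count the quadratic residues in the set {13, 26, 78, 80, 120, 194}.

5

(13/211) = +1 → QR.
(26/211) = -1 → non-residue.
(78/211) = +1 → QR.
(80/211) = +1 → QR.
(120/211) = +1 → QR.
(194/211) = +1 → QR.
Total quadratic residues among the 6: 5.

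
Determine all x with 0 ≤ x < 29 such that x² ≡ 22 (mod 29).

29 ≡ 1 (mod 4), so we find a root by search.
Trying successive values, 14² = 196 ≡ 22 (mod 29). The other root is 29 − 14 = 15.

14, 15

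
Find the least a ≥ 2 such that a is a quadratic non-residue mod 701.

2

(2/701) = −1, so 2 is the smallest positive non-residue mod 701.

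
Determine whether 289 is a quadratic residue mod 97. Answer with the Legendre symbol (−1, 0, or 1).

1

First reduce: 289 ≡ 95 (mod 97).
Reciprocity: 95 ≡ 3 and 97 ≡ 1 (mod 4), so (95/97) = +(97/95).
Reduce top mod 95: now compute (2/95).
Pull out 2: since 95 ≡ 7 (mod 8), (2/95) = +1.
Reached (1/95) = 1. Collecting the sign flips along the way, the symbol is +1.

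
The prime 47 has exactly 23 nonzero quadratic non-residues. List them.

5, 10, 11, 13, 15, 19, 20, 22, 23, 26, 29, 30, 31, 33, 35, 38, 39, 40, 41, 43, 44, 45, 46

Square k = 1,…,23 (k and 47−k give the same square):
1²=1, 2²=4, 3²=9, 4²=16, 5²=25, 6²=36, 7²≡2, 8²≡17, 9²≡34, 10²≡6, 11²≡27, 12²≡3, 13²≡28, 14²≡8, 15²≡37, 16²≡21, 17²≡7, 18²≡42, 19²≡32, 20²≡24, 21²≡18, 22²≡14, 23²≡12 (mod 47).
The residues are {1, 2, 3, 4, 6, 7, 8, 9, 12, 14, 16, 17, 18, 21, 24, 25, 27, 28, 32, 34, 36, 37, 42}; the non-residues are the remaining 23 nonzero classes.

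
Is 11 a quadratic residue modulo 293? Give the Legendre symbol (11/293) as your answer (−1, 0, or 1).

Euler's criterion: (11/293) ≡ 11^146 (mod 293).
11^2 ≡ 121 (mod 293)
11^4 ≡ 284 (mod 293)
11^8 ≡ 81 (mod 293)
11^16 ≡ 115 (mod 293)
11^32 ≡ 40 (mod 293)
11^64 ≡ 135 (mod 293)
11^128 ≡ 59 (mod 293)
11^146 = 11^(128+16+2) ≡ 292 (mod 293).
Result is 292 ≡ −1, so (11/293) = −1.

-1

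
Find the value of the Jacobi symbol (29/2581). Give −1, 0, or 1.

0

Reciprocity: 29 ≡ 1 and 2581 ≡ 1 (mod 4), so (29/2581) = +(2581/29).
Reduce top mod 29: now compute (0/29).
Top reduces to 0: gcd > 1, so the symbol is 0.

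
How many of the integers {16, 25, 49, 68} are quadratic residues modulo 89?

4

(16/89) = +1 → QR.
(25/89) = +1 → QR.
(49/89) = +1 → QR.
(68/89) = +1 → QR.
Total quadratic residues among the 4: 4.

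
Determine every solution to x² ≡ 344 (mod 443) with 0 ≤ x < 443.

Since 443 ≡ 3 (mod 4), a square root of 344 is 344^((443+1)/4) = 344^111 mod 443.
Repeated squaring: 344^2≡55, 344^4≡367, 344^8≡17, 344^16≡289, 344^32≡237, 344^64≡351 (mod 443).
344^111 = 344^(64+32+8+4+2+1) ≡ 46 (mod 443).
Check: 46² = 2116 ≡ 344 (mod 443). The two roots are 46 and 397.

46, 397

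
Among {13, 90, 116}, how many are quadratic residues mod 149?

(13/149) = -1 → non-residue.
(90/149) = -1 → non-residue.
(116/149) = +1 → QR.
Total quadratic residues among the 3: 1.

1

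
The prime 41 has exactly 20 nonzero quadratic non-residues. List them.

Square k = 1,…,20 (k and 41−k give the same square):
1²=1, 2²=4, 3²=9, 4²=16, 5²=25, 6²=36, 7²≡8, 8²≡23, 9²≡40, 10²≡18, 11²≡39, 12²≡21, 13²≡5, 14²≡32, 15²≡20, 16²≡10, 17²≡2, 18²≡37, 19²≡33, 20²≡31 (mod 41).
The residues are {1, 2, 4, 5, 8, 9, 10, 16, 18, 20, 21, 23, 25, 31, 32, 33, 36, 37, 39, 40}; the non-residues are the remaining 20 nonzero classes.

3, 6, 7, 11, 12, 13, 14, 15, 17, 19, 22, 24, 26, 27, 28, 29, 30, 34, 35, 38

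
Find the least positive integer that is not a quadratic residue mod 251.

2

(2/251) = −1, so 2 is the smallest positive non-residue mod 251.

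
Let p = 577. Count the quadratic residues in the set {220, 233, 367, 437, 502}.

(220/577) = -1 → non-residue.
(233/577) = -1 → non-residue.
(367/577) = +1 → QR.
(437/577) = +1 → QR.
(502/577) = +1 → QR.
Total quadratic residues among the 5: 3.

3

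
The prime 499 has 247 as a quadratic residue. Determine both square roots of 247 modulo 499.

Since 499 ≡ 3 (mod 4), a square root of 247 is 247^((499+1)/4) = 247^125 mod 499.
Repeated squaring: 247^2≡131, 247^4≡195, 247^8≡101, 247^16≡221, 247^32≡438, 247^64≡228 (mod 499).
247^125 = 247^(64+32+16+8+4+1) ≡ 178 (mod 499).
Check: 178² = 31684 ≡ 247 (mod 499). The two roots are 178 and 321.

178, 321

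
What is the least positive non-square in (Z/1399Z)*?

3

(2/1399) = +1, so 2 is a residue.
(3/1399) = −1, so 3 is the smallest positive non-residue mod 1399.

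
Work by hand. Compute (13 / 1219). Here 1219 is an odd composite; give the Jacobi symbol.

1

Reciprocity: 13 ≡ 1 and 1219 ≡ 3 (mod 4), so (13/1219) = +(1219/13).
Reduce top mod 13: now compute (10/13).
Pull out 2: since 13 ≡ 5 (mod 8), (2/13) = -1.
Reciprocity: 5 ≡ 1 and 13 ≡ 1 (mod 4), so (5/13) = +(13/5).
Reduce top mod 5: now compute (3/5).
Reciprocity: 3 ≡ 3 and 5 ≡ 1 (mod 4), so (3/5) = +(5/3).
Reduce top mod 3: now compute (2/3).
Pull out 2: since 3 ≡ 3 (mod 8), (2/3) = -1.
Reached (1/3) = 1. Collecting the sign flips along the way, the symbol is +1.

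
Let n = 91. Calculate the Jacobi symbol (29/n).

Reciprocity: 29 ≡ 1 and 91 ≡ 3 (mod 4), so (29/91) = +(91/29).
Reduce top mod 29: now compute (4/29).
Pull out 2^2: since 29 ≡ 5 (mod 8), (2/29) = -1, so (2/29)^2 = +1.
Reached (1/29) = 1. Collecting the sign flips along the way, the symbol is +1.

1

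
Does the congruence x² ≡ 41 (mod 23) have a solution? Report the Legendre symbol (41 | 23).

Euler's criterion: (41/23) ≡ 18^11 (mod 23).
18^2 ≡ 2 (mod 23)
18^4 ≡ 4 (mod 23)
18^8 ≡ 16 (mod 23)
18^11 = 18^(8+2+1) ≡ 1 (mod 23).
Result is 1, so (41/23) = 1.

1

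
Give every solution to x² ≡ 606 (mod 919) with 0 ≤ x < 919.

198, 721

Since 919 ≡ 3 (mod 4), a square root of 606 is 606^((919+1)/4) = 606^230 mod 919.
Repeated squaring: 606^2≡555, 606^4≡160, 606^8≡787, 606^16≡882, 606^32≡450, 606^64≡320, 606^128≡391 (mod 919).
606^230 = 606^(128+64+32+4+2) ≡ 198 (mod 919).
Check: 198² = 39204 ≡ 606 (mod 919). The two roots are 198 and 721.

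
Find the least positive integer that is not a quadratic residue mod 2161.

7

(2/2161) = +1, so 2 is a residue.
(3/2161) = +1, so 3 is a residue.
(4/2161) = +1, so 4 is a residue.
(5/2161) = +1, so 5 is a residue.
(6/2161) = +1, so 6 is a residue.
(7/2161) = −1, so 7 is the smallest positive non-residue mod 2161.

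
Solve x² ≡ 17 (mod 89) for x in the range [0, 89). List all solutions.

27, 62

89 ≡ 1 (mod 4), so we find a root by search.
Trying successive values, 27² = 729 ≡ 17 (mod 89). The other root is 89 − 27 = 62.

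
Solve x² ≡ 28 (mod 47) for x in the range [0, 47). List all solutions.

13, 34

Since 47 ≡ 3 (mod 4), a square root of 28 is 28^((47+1)/4) = 28^12 mod 47.
Repeated squaring: 28^2≡32, 28^4≡37, 28^8≡6 (mod 47).
28^12 = 28^(8+4) ≡ 34 (mod 47).
Check: 34² = 1156 ≡ 28 (mod 47). The two roots are 13 and 34.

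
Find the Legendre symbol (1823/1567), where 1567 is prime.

1

First reduce: 1823 ≡ 256 (mod 1567).
Pull out 2^8: since 1567 ≡ 7 (mod 8), (2/1567) = +1, so (2/1567)^8 = +1.
Reached (1/1567) = 1. Collecting the sign flips along the way, the symbol is +1.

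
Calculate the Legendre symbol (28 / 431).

Pull out 2^2: since 431 ≡ 7 (mod 8), (2/431) = +1, so (2/431)^2 = +1.
Reciprocity: 7 ≡ 3 and 431 ≡ 3 (mod 4), so (7/431) = −(431/7).
Reduce top mod 7: now compute (4/7).
Pull out 2^2: since 7 ≡ 7 (mod 8), (2/7) = +1, so (2/7)^2 = +1.
Reached (1/7) = 1. Collecting the sign flips along the way, the symbol is -1.

-1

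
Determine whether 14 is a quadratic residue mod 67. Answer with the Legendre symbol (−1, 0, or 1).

1

Euler's criterion: (14/67) ≡ 14^33 (mod 67).
14^2 ≡ 62 (mod 67)
14^4 ≡ 25 (mod 67)
14^8 ≡ 22 (mod 67)
14^16 ≡ 15 (mod 67)
14^32 ≡ 24 (mod 67)
14^33 = 14^(32+1) ≡ 1 (mod 67).
Result is 1, so (14/67) = 1.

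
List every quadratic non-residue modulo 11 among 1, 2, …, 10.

2,6,7,8,10

Square k = 1,…,5 (k and 11−k give the same square):
1²=1, 2²=4, 3²=9, 4²≡5, 5²≡3 (mod 11).
The residues are {1, 3, 4, 5, 9}; the non-residues are the remaining 5 nonzero classes.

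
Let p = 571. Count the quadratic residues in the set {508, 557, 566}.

1

(508/571) = +1 → QR.
(557/571) = -1 → non-residue.
(566/571) = -1 → non-residue.
Total quadratic residues among the 3: 1.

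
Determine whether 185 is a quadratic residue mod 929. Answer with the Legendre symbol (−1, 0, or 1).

Reciprocity: 185 ≡ 1 and 929 ≡ 1 (mod 4), so (185/929) = +(929/185).
Reduce top mod 185: now compute (4/185).
Pull out 2^2: since 185 ≡ 1 (mod 8), (2/185) = +1, so (2/185)^2 = +1.
Reached (1/185) = 1. Collecting the sign flips along the way, the symbol is +1.

1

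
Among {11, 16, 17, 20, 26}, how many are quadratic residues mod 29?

2

(11/29) = -1 → non-residue.
(16/29) = +1 → QR.
(17/29) = -1 → non-residue.
(20/29) = +1 → QR.
(26/29) = -1 → non-residue.
Total quadratic residues among the 5: 2.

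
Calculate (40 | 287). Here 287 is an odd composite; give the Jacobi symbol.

-1

Pull out 2^3: since 287 ≡ 7 (mod 8), (2/287) = +1, so (2/287)^3 = +1.
Reciprocity: 5 ≡ 1 and 287 ≡ 3 (mod 4), so (5/287) = +(287/5).
Reduce top mod 5: now compute (2/5).
Pull out 2: since 5 ≡ 5 (mod 8), (2/5) = -1.
Reached (1/5) = 1. Collecting the sign flips along the way, the symbol is -1.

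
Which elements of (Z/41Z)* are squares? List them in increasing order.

1, 2, 4, 5, 8, 9, 10, 16, 18, 20, 21, 23, 25, 31, 32, 33, 36, 37, 39, 40

Square k = 1,…,20 (k and 41−k give the same square):
1²=1, 2²=4, 3²=9, 4²=16, 5²=25, 6²=36, 7²≡8, 8²≡23, 9²≡40, 10²≡18, 11²≡39, 12²≡21, 13²≡5, 14²≡32, 15²≡20, 16²≡10, 17²≡2, 18²≡37, 19²≡33, 20²≡31 (mod 41).
So the quadratic residues mod 41 are {1, 2, 4, 5, 8, 9, 10, 16, 18, 20, 21, 23, 25, 31, 32, 33, 36, 37, 39, 40}.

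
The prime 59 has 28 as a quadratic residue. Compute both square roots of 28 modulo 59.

Since 59 ≡ 3 (mod 4), a square root of 28 is 28^((59+1)/4) = 28^15 mod 59.
Repeated squaring: 28^2≡17, 28^4≡53, 28^8≡36 (mod 59).
28^15 = 28^(8+4+2+1) ≡ 21 (mod 59).
Check: 21² = 441 ≡ 28 (mod 59). The two roots are 21 and 38.

21, 38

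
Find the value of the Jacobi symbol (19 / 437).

Reciprocity: 19 ≡ 3 and 437 ≡ 1 (mod 4), so (19/437) = +(437/19).
Reduce top mod 19: now compute (0/19).
Top reduces to 0: gcd > 1, so the symbol is 0.

0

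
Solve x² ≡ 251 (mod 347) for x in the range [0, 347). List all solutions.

61, 286

Since 347 ≡ 3 (mod 4), a square root of 251 is 251^((347+1)/4) = 251^87 mod 347.
Repeated squaring: 251^2≡194, 251^4≡160, 251^8≡269, 251^16≡185, 251^32≡219, 251^64≡75 (mod 347).
251^87 = 251^(64+16+4+2+1) ≡ 61 (mod 347).
Check: 61² = 3721 ≡ 251 (mod 347). The two roots are 61 and 286.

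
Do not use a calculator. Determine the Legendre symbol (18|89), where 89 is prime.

Euler's criterion: (18/89) ≡ 18^44 (mod 89).
18^2 ≡ 57 (mod 89)
18^4 ≡ 45 (mod 89)
18^8 ≡ 67 (mod 89)
18^16 ≡ 39 (mod 89)
18^32 ≡ 8 (mod 89)
18^44 = 18^(32+8+4) ≡ 1 (mod 89).
Result is 1, so (18/89) = 1.

1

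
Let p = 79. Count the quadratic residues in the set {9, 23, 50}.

(9/79) = +1 → QR.
(23/79) = +1 → QR.
(50/79) = +1 → QR.
Total quadratic residues among the 3: 3.

3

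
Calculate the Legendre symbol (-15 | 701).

-1

Euler's criterion: (-15/701) ≡ 686^350 (mod 701).
686^2 ≡ 225 (mod 701)
686^4 ≡ 153 (mod 701)
686^8 ≡ 276 (mod 701)
686^16 ≡ 468 (mod 701)
686^32 ≡ 312 (mod 701)
686^64 ≡ 606 (mod 701)
686^128 ≡ 613 (mod 701)
686^256 ≡ 33 (mod 701)
686^350 = 686^(256+64+16+8+4+2) ≡ 700 (mod 701).
Result is 700 ≡ −1, so (-15/701) = −1.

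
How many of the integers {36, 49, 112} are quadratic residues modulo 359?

(36/359) = +1 → QR.
(49/359) = +1 → QR.
(112/359) = -1 → non-residue.
Total quadratic residues among the 3: 2.

2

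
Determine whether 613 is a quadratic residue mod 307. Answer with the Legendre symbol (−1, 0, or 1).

-1

First reduce: 613 ≡ 306 (mod 307).
Pull out 2: since 307 ≡ 3 (mod 8), (2/307) = -1.
Reciprocity: 153 ≡ 1 and 307 ≡ 3 (mod 4), so (153/307) = +(307/153).
Reduce top mod 153: now compute (1/153).
Reached (1/153) = 1. Collecting the sign flips along the way, the symbol is -1.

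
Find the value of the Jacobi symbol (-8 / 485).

First reduce: -8 ≡ 477 (mod 485).
Reciprocity: 477 ≡ 1 and 485 ≡ 1 (mod 4), so (477/485) = +(485/477).
Reduce top mod 477: now compute (8/477).
Pull out 2^3: since 477 ≡ 5 (mod 8), (2/477) = -1, so (2/477)^3 = -1.
Reached (1/477) = 1. Collecting the sign flips along the way, the symbol is -1.

-1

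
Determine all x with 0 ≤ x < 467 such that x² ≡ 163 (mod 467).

172, 295

Since 467 ≡ 3 (mod 4), a square root of 163 is 163^((467+1)/4) = 163^117 mod 467.
Repeated squaring: 163^2≡417, 163^4≡165, 163^8≡139, 163^16≡174, 163^32≡388, 163^64≡170 (mod 467).
163^117 = 163^(64+32+16+4+1) ≡ 172 (mod 467).
Check: 172² = 29584 ≡ 163 (mod 467). The two roots are 172 and 295.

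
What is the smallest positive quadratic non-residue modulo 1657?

5

(2/1657) = +1, so 2 is a residue.
(3/1657) = +1, so 3 is a residue.
(4/1657) = +1, so 4 is a residue.
(5/1657) = −1, so 5 is the smallest positive non-residue mod 1657.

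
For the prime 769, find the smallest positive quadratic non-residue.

(2/769) = +1, so 2 is a residue.
(3/769) = +1, so 3 is a residue.
(4/769) = +1, so 4 is a residue.
(5/769) = +1, so 5 is a residue.
(6/769) = +1, so 6 is a residue.
(7/769) = −1, so 7 is the smallest positive non-residue mod 769.

7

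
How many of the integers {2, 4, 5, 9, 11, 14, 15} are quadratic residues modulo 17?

(2/17) = +1 → QR.
(4/17) = +1 → QR.
(5/17) = -1 → non-residue.
(9/17) = +1 → QR.
(11/17) = -1 → non-residue.
(14/17) = -1 → non-residue.
(15/17) = +1 → QR.
Total quadratic residues among the 7: 4.

4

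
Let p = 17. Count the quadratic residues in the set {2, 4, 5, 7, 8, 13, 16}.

5

(2/17) = +1 → QR.
(4/17) = +1 → QR.
(5/17) = -1 → non-residue.
(7/17) = -1 → non-residue.
(8/17) = +1 → QR.
(13/17) = +1 → QR.
(16/17) = +1 → QR.
Total quadratic residues among the 7: 5.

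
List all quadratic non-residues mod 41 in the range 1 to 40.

Square k = 1,…,20 (k and 41−k give the same square):
1²=1, 2²=4, 3²=9, 4²=16, 5²=25, 6²=36, 7²≡8, 8²≡23, 9²≡40, 10²≡18, 11²≡39, 12²≡21, 13²≡5, 14²≡32, 15²≡20, 16²≡10, 17²≡2, 18²≡37, 19²≡33, 20²≡31 (mod 41).
The residues are {1, 2, 4, 5, 8, 9, 10, 16, 18, 20, 21, 23, 25, 31, 32, 33, 36, 37, 39, 40}; the non-residues are the remaining 20 nonzero classes.

3, 6, 7, 11, 12, 13, 14, 15, 17, 19, 22, 24, 26, 27, 28, 29, 30, 34, 35, 38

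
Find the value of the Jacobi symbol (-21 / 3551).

First reduce: -21 ≡ 3530 (mod 3551).
Pull out 2: since 3551 ≡ 7 (mod 8), (2/3551) = +1.
Reciprocity: 1765 ≡ 1 and 3551 ≡ 3 (mod 4), so (1765/3551) = +(3551/1765).
Reduce top mod 1765: now compute (21/1765).
Reciprocity: 21 ≡ 1 and 1765 ≡ 1 (mod 4), so (21/1765) = +(1765/21).
Reduce top mod 21: now compute (1/21).
Reached (1/21) = 1. Collecting the sign flips along the way, the symbol is +1.

1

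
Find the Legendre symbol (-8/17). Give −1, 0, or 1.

1

Euler's criterion: (-8/17) ≡ 9^8 (mod 17).
9^2 ≡ 13 (mod 17)
9^4 ≡ 16 (mod 17)
9^8 ≡ 1 (mod 17)
9^8 = 9^(8) ≡ 1 (mod 17).
Result is 1, so (-8/17) = 1.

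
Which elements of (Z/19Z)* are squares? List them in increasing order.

1 4 5 6 7 9 11 16 17

Square k = 1,…,9 (k and 19−k give the same square):
1²=1, 2²=4, 3²=9, 4²=16, 5²≡6, 6²≡17, 7²≡11, 8²≡7, 9²≡5 (mod 19).
So the quadratic residues mod 19 are {1, 4, 5, 6, 7, 9, 11, 16, 17}.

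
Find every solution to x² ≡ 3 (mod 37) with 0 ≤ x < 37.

37 ≡ 1 (mod 4), so we find a root by search.
Trying successive values, 15² = 225 ≡ 3 (mod 37). The other root is 37 − 15 = 22.

15, 22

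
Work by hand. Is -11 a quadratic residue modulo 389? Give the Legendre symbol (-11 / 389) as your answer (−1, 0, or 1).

1

First reduce: -11 ≡ 378 (mod 389).
Pull out 2: since 389 ≡ 5 (mod 8), (2/389) = -1.
Reciprocity: 189 ≡ 1 and 389 ≡ 1 (mod 4), so (189/389) = +(389/189).
Reduce top mod 189: now compute (11/189).
Reciprocity: 11 ≡ 3 and 189 ≡ 1 (mod 4), so (11/189) = +(189/11).
Reduce top mod 11: now compute (2/11).
Pull out 2: since 11 ≡ 3 (mod 8), (2/11) = -1.
Reached (1/11) = 1. Collecting the sign flips along the way, the symbol is +1.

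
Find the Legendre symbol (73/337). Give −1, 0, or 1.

Euler's criterion: (73/337) ≡ 73^168 (mod 337).
73^2 ≡ 274 (mod 337)
73^4 ≡ 262 (mod 337)
73^8 ≡ 233 (mod 337)
73^16 ≡ 32 (mod 337)
73^32 ≡ 13 (mod 337)
73^64 ≡ 169 (mod 337)
73^128 ≡ 253 (mod 337)
73^168 = 73^(128+32+8) ≡ 336 (mod 337).
Result is 336 ≡ −1, so (73/337) = −1.

-1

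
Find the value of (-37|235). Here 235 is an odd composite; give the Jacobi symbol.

1

First reduce: -37 ≡ 198 (mod 235).
Pull out 2: since 235 ≡ 3 (mod 8), (2/235) = -1.
Reciprocity: 99 ≡ 3 and 235 ≡ 3 (mod 4), so (99/235) = −(235/99).
Reduce top mod 99: now compute (37/99).
Reciprocity: 37 ≡ 1 and 99 ≡ 3 (mod 4), so (37/99) = +(99/37).
Reduce top mod 37: now compute (25/37).
Reciprocity: 25 ≡ 1 and 37 ≡ 1 (mod 4), so (25/37) = +(37/25).
Reduce top mod 25: now compute (12/25).
Pull out 2^2: since 25 ≡ 1 (mod 8), (2/25) = +1, so (2/25)^2 = +1.
Reciprocity: 3 ≡ 3 and 25 ≡ 1 (mod 4), so (3/25) = +(25/3).
Reduce top mod 3: now compute (1/3).
Reached (1/3) = 1. Collecting the sign flips along the way, the symbol is +1.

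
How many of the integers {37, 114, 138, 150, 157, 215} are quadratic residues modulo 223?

(37/223) = +1 → QR.
(114/223) = -1 → non-residue.
(138/223) = +1 → QR.
(150/223) = -1 → non-residue.
(157/223) = -1 → non-residue.
(215/223) = -1 → non-residue.
Total quadratic residues among the 6: 2.

2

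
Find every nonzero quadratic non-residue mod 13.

Square k = 1,…,6 (k and 13−k give the same square):
1²=1, 2²=4, 3²=9, 4²≡3, 5²≡12, 6²≡10 (mod 13).
The residues are {1, 3, 4, 9, 10, 12}; the non-residues are the remaining 6 nonzero classes.

2 5 6 7 8 11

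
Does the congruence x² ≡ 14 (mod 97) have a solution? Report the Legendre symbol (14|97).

Euler's criterion: (14/97) ≡ 14^48 (mod 97).
14^2 ≡ 2 (mod 97)
14^4 ≡ 4 (mod 97)
14^8 ≡ 16 (mod 97)
14^16 ≡ 62 (mod 97)
14^32 ≡ 61 (mod 97)
14^48 = 14^(32+16) ≡ 96 (mod 97).
Result is 96 ≡ −1, so (14/97) = −1.

-1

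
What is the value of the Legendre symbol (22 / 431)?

Euler's criterion: (22/431) ≡ 22^215 (mod 431).
22^2 ≡ 53 (mod 431)
22^4 ≡ 223 (mod 431)
22^8 ≡ 164 (mod 431)
22^16 ≡ 174 (mod 431)
22^32 ≡ 106 (mod 431)
22^64 ≡ 30 (mod 431)
22^128 ≡ 38 (mod 431)
22^215 = 22^(128+64+16+4+2+1) ≡ 1 (mod 431).
Result is 1, so (22/431) = 1.

1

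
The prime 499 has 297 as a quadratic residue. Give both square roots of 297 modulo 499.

91, 408

Since 499 ≡ 3 (mod 4), a square root of 297 is 297^((499+1)/4) = 297^125 mod 499.
Repeated squaring: 297^2≡385, 297^4≡22, 297^8≡484, 297^16≡225, 297^32≡226, 297^64≡178 (mod 499).
297^125 = 297^(64+32+16+8+4+1) ≡ 91 (mod 499).
Check: 91² = 8281 ≡ 297 (mod 499). The two roots are 91 and 408.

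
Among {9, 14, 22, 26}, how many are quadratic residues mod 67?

(9/67) = +1 → QR.
(14/67) = +1 → QR.
(22/67) = +1 → QR.
(26/67) = +1 → QR.
Total quadratic residues among the 4: 4.

4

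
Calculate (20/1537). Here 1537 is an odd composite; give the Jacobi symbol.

Pull out 2^2: since 1537 ≡ 1 (mod 8), (2/1537) = +1, so (2/1537)^2 = +1.
Reciprocity: 5 ≡ 1 and 1537 ≡ 1 (mod 4), so (5/1537) = +(1537/5).
Reduce top mod 5: now compute (2/5).
Pull out 2: since 5 ≡ 5 (mod 8), (2/5) = -1.
Reached (1/5) = 1. Collecting the sign flips along the way, the symbol is -1.

-1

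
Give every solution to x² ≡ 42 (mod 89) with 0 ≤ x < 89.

89 ≡ 1 (mod 4), so we find a root by search.
Trying successive values, 24² = 576 ≡ 42 (mod 89). The other root is 89 − 24 = 65.

24, 65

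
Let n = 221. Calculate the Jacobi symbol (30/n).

1

Pull out 2: since 221 ≡ 5 (mod 8), (2/221) = -1.
Reciprocity: 15 ≡ 3 and 221 ≡ 1 (mod 4), so (15/221) = +(221/15).
Reduce top mod 15: now compute (11/15).
Reciprocity: 11 ≡ 3 and 15 ≡ 3 (mod 4), so (11/15) = −(15/11).
Reduce top mod 11: now compute (4/11).
Pull out 2^2: since 11 ≡ 3 (mod 8), (2/11) = -1, so (2/11)^2 = +1.
Reached (1/11) = 1. Collecting the sign flips along the way, the symbol is +1.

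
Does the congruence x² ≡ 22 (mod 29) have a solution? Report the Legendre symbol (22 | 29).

1

Pull out 2: since 29 ≡ 5 (mod 8), (2/29) = -1.
Reciprocity: 11 ≡ 3 and 29 ≡ 1 (mod 4), so (11/29) = +(29/11).
Reduce top mod 11: now compute (7/11).
Reciprocity: 7 ≡ 3 and 11 ≡ 3 (mod 4), so (7/11) = −(11/7).
Reduce top mod 7: now compute (4/7).
Pull out 2^2: since 7 ≡ 7 (mod 8), (2/7) = +1, so (2/7)^2 = +1.
Reached (1/7) = 1. Collecting the sign flips along the way, the symbol is +1.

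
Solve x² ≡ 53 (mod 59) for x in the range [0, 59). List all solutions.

17, 42

Since 59 ≡ 3 (mod 4), a square root of 53 is 53^((59+1)/4) = 53^15 mod 59.
Repeated squaring: 53^2≡36, 53^4≡57, 53^8≡4 (mod 59).
53^15 = 53^(8+4+2+1) ≡ 17 (mod 59).
Check: 17² = 289 ≡ 53 (mod 59). The two roots are 17 and 42.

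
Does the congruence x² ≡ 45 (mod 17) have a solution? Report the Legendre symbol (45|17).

-1

Euler's criterion: (45/17) ≡ 11^8 (mod 17).
11^2 ≡ 2 (mod 17)
11^4 ≡ 4 (mod 17)
11^8 ≡ 16 (mod 17)
11^8 = 11^(8) ≡ 16 (mod 17).
Result is 16 ≡ −1, so (45/17) = −1.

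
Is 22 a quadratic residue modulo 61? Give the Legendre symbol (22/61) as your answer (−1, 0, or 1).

Euler's criterion: (22/61) ≡ 22^30 (mod 61).
22^2 ≡ 57 (mod 61)
22^4 ≡ 16 (mod 61)
22^8 ≡ 12 (mod 61)
22^16 ≡ 22 (mod 61)
22^30 = 22^(16+8+4+2) ≡ 1 (mod 61).
Result is 1, so (22/61) = 1.

1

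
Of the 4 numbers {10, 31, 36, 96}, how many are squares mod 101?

(10/101) = -1 → non-residue.
(31/101) = +1 → QR.
(36/101) = +1 → QR.
(96/101) = +1 → QR.
Total quadratic residues among the 4: 3.

3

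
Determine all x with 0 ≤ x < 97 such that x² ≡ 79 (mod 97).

97 ≡ 1 (mod 4), so we find a root by search.
Trying successive values, 46² = 2116 ≡ 79 (mod 97). The other root is 97 − 46 = 51.

46, 51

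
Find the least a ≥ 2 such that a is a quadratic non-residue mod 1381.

(2/1381) = −1, so 2 is the smallest positive non-residue mod 1381.

2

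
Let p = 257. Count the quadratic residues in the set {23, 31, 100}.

3

(23/257) = +1 → QR.
(31/257) = +1 → QR.
(100/257) = +1 → QR.
Total quadratic residues among the 3: 3.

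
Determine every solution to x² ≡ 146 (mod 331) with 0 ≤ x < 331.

Since 331 ≡ 3 (mod 4), a square root of 146 is 146^((331+1)/4) = 146^83 mod 331.
Repeated squaring: 146^2≡132, 146^4≡212, 146^8≡259, 146^16≡219, 146^32≡297, 146^64≡163 (mod 331).
146^83 = 146^(64+16+2+1) ≡ 198 (mod 331).
Check: 198² = 39204 ≡ 146 (mod 331). The two roots are 133 and 198.

133, 198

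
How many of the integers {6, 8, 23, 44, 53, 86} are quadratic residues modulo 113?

(6/113) = -1 → non-residue.
(8/113) = +1 → QR.
(23/113) = -1 → non-residue.
(44/113) = +1 → QR.
(53/113) = +1 → QR.
(86/113) = -1 → non-residue.
Total quadratic residues among the 6: 3.

3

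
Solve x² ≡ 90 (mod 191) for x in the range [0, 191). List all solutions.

Since 191 ≡ 3 (mod 4), a square root of 90 is 90^((191+1)/4) = 90^48 mod 191.
Repeated squaring: 90^2≡78, 90^4≡163, 90^8≡20, 90^16≡18, 90^32≡133 (mod 191).
90^48 = 90^(32+16) ≡ 102 (mod 191).
Check: 102² = 10404 ≡ 90 (mod 191). The two roots are 89 and 102.

89, 102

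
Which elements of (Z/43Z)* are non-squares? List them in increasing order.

2, 3, 5, 7, 8, 12, 18, 19, 20, 22, 26, 27, 28, 29, 30, 32, 33, 34, 37, 39, 42

Square k = 1,…,21 (k and 43−k give the same square):
1²=1, 2²=4, 3²=9, 4²=16, 5²=25, 6²=36, 7²≡6, 8²≡21, 9²≡38, 10²≡14, 11²≡35, 12²≡15, 13²≡40, 14²≡24, 15²≡10, 16²≡41, 17²≡31, 18²≡23, 19²≡17, 20²≡13, 21²≡11 (mod 43).
The residues are {1, 4, 6, 9, 10, 11, 13, 14, 15, 16, 17, 21, 23, 24, 25, 31, 35, 36, 38, 40, 41}; the non-residues are the remaining 21 nonzero classes.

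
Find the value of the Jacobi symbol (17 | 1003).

0

Reciprocity: 17 ≡ 1 and 1003 ≡ 3 (mod 4), so (17/1003) = +(1003/17).
Reduce top mod 17: now compute (0/17).
Top reduces to 0: gcd > 1, so the symbol is 0.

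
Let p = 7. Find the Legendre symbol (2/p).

1

Euler's criterion: (2/7) ≡ 2^3 (mod 7).
2^2 ≡ 4 (mod 7)
2^3 = 2^(2+1) ≡ 1 (mod 7).
Result is 1, so (2/7) = 1.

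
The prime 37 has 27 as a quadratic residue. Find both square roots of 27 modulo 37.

37 ≡ 1 (mod 4), so we find a root by search.
Trying successive values, 8² = 64 ≡ 27 (mod 37). The other root is 37 − 8 = 29.

8, 29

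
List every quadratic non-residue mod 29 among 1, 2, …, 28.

Square k = 1,…,14 (k and 29−k give the same square):
1²=1, 2²=4, 3²=9, 4²=16, 5²=25, 6²≡7, 7²≡20, 8²≡6, 9²≡23, 10²≡13, 11²≡5, 12²≡28, 13²≡24, 14²≡22 (mod 29).
The residues are {1, 4, 5, 6, 7, 9, 13, 16, 20, 22, 23, 24, 25, 28}; the non-residues are the remaining 14 nonzero classes.

2 3 8 10 11 12 14 15 17 18 19 21 26 27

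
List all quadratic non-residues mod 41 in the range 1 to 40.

3,6,7,11,12,13,14,15,17,19,22,24,26,27,28,29,30,34,35,38

Square k = 1,…,20 (k and 41−k give the same square):
1²=1, 2²=4, 3²=9, 4²=16, 5²=25, 6²=36, 7²≡8, 8²≡23, 9²≡40, 10²≡18, 11²≡39, 12²≡21, 13²≡5, 14²≡32, 15²≡20, 16²≡10, 17²≡2, 18²≡37, 19²≡33, 20²≡31 (mod 41).
The residues are {1, 2, 4, 5, 8, 9, 10, 16, 18, 20, 21, 23, 25, 31, 32, 33, 36, 37, 39, 40}; the non-residues are the remaining 20 nonzero classes.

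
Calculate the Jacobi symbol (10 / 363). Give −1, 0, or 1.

Pull out 2: since 363 ≡ 3 (mod 8), (2/363) = -1.
Reciprocity: 5 ≡ 1 and 363 ≡ 3 (mod 4), so (5/363) = +(363/5).
Reduce top mod 5: now compute (3/5).
Reciprocity: 3 ≡ 3 and 5 ≡ 1 (mod 4), so (3/5) = +(5/3).
Reduce top mod 3: now compute (2/3).
Pull out 2: since 3 ≡ 3 (mod 8), (2/3) = -1.
Reached (1/3) = 1. Collecting the sign flips along the way, the symbol is +1.

1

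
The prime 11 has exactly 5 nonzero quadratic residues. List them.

1, 3, 4, 5, 9

Square k = 1,…,5 (k and 11−k give the same square):
1²=1, 2²=4, 3²=9, 4²≡5, 5²≡3 (mod 11).
So the quadratic residues mod 11 are {1, 3, 4, 5, 9}.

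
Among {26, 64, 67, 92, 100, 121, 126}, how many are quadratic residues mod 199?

(26/199) = +1 → QR.
(64/199) = +1 → QR.
(67/199) = -1 → non-residue.
(92/199) = +1 → QR.
(100/199) = +1 → QR.
(121/199) = +1 → QR.
(126/199) = +1 → QR.
Total quadratic residues among the 7: 6.

6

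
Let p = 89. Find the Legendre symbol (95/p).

-1

First reduce: 95 ≡ 6 (mod 89).
Pull out 2: since 89 ≡ 1 (mod 8), (2/89) = +1.
Reciprocity: 3 ≡ 3 and 89 ≡ 1 (mod 4), so (3/89) = +(89/3).
Reduce top mod 3: now compute (2/3).
Pull out 2: since 3 ≡ 3 (mod 8), (2/3) = -1.
Reached (1/3) = 1. Collecting the sign flips along the way, the symbol is -1.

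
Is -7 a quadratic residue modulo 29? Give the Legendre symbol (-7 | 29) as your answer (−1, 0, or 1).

Euler's criterion: (-7/29) ≡ 22^14 (mod 29).
22^2 ≡ 20 (mod 29)
22^4 ≡ 23 (mod 29)
22^8 ≡ 7 (mod 29)
22^14 = 22^(8+4+2) ≡ 1 (mod 29).
Result is 1, so (-7/29) = 1.

1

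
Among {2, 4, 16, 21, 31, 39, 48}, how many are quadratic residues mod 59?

(2/59) = -1 → non-residue.
(4/59) = +1 → QR.
(16/59) = +1 → QR.
(21/59) = +1 → QR.
(31/59) = -1 → non-residue.
(39/59) = -1 → non-residue.
(48/59) = +1 → QR.
Total quadratic residues among the 7: 4.

4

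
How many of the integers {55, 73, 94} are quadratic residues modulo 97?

(55/97) = -1 → non-residue.
(73/97) = +1 → QR.
(94/97) = +1 → QR.
Total quadratic residues among the 3: 2.

2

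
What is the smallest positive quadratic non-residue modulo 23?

(2/23) = +1, so 2 is a residue.
(3/23) = +1, so 3 is a residue.
(4/23) = +1, so 4 is a residue.
(5/23) = −1, so 5 is the smallest positive non-residue mod 23.

5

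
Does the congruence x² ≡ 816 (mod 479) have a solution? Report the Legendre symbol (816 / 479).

-1

Euler's criterion: (816/479) ≡ 337^239 (mod 479).
337^2 ≡ 46 (mod 479)
337^4 ≡ 200 (mod 479)
337^8 ≡ 243 (mod 479)
337^16 ≡ 132 (mod 479)
337^32 ≡ 180 (mod 479)
337^64 ≡ 307 (mod 479)
337^128 ≡ 365 (mod 479)
337^239 = 337^(128+64+32+8+4+2+1) ≡ 478 (mod 479).
Result is 478 ≡ −1, so (816/479) = −1.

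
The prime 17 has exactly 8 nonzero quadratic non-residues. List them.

Square k = 1,…,8 (k and 17−k give the same square):
1²=1, 2²=4, 3²=9, 4²=16, 5²≡8, 6²≡2, 7²≡15, 8²≡13 (mod 17).
The residues are {1, 2, 4, 8, 9, 13, 15, 16}; the non-residues are the remaining 8 nonzero classes.

3 5 6 7 10 11 12 14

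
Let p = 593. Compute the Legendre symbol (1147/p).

Euler's criterion: (1147/593) ≡ 554^296 (mod 593).
554^2 ≡ 335 (mod 593)
554^4 ≡ 148 (mod 593)
554^8 ≡ 556 (mod 593)
554^16 ≡ 183 (mod 593)
554^32 ≡ 281 (mod 593)
554^64 ≡ 92 (mod 593)
554^128 ≡ 162 (mod 593)
554^256 ≡ 152 (mod 593)
554^296 = 554^(256+32+8) ≡ 1 (mod 593).
Result is 1, so (1147/593) = 1.

1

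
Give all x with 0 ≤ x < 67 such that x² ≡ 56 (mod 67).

18, 49

Since 67 ≡ 3 (mod 4), a square root of 56 is 56^((67+1)/4) = 56^17 mod 67.
Repeated squaring: 56^2≡54, 56^4≡35, 56^8≡19, 56^16≡26 (mod 67).
56^17 = 56^(16+1) ≡ 49 (mod 67).
Check: 49² = 2401 ≡ 56 (mod 67). The two roots are 18 and 49.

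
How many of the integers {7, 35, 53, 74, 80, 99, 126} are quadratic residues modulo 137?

4

(7/137) = +1 → QR.
(35/137) = -1 → non-residue.
(53/137) = -1 → non-residue.
(74/137) = +1 → QR.
(80/137) = -1 → non-residue.
(99/137) = +1 → QR.
(126/137) = +1 → QR.
Total quadratic residues among the 7: 4.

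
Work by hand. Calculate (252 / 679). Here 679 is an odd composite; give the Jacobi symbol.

Pull out 2^2: since 679 ≡ 7 (mod 8), (2/679) = +1, so (2/679)^2 = +1.
Reciprocity: 63 ≡ 3 and 679 ≡ 3 (mod 4), so (63/679) = −(679/63).
Reduce top mod 63: now compute (49/63).
Reciprocity: 49 ≡ 1 and 63 ≡ 3 (mod 4), so (49/63) = +(63/49).
Reduce top mod 49: now compute (14/49).
Pull out 2: since 49 ≡ 1 (mod 8), (2/49) = +1.
Reciprocity: 7 ≡ 3 and 49 ≡ 1 (mod 4), so (7/49) = +(49/7).
Reduce top mod 7: now compute (0/7).
Top reduces to 0: gcd > 1, so the symbol is 0.

0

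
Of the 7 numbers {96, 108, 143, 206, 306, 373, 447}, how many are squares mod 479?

4

(96/479) = +1 → QR.
(108/479) = +1 → QR.
(143/479) = -1 → non-residue.
(206/479) = +1 → QR.
(306/479) = -1 → non-residue.
(373/479) = +1 → QR.
(447/479) = -1 → non-residue.
Total quadratic residues among the 7: 4.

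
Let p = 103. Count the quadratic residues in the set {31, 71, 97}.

1

(31/103) = -1 → non-residue.
(71/103) = -1 → non-residue.
(97/103) = +1 → QR.
Total quadratic residues among the 3: 1.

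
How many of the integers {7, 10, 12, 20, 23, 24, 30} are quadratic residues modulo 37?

(7/37) = +1 → QR.
(10/37) = +1 → QR.
(12/37) = +1 → QR.
(20/37) = -1 → non-residue.
(23/37) = -1 → non-residue.
(24/37) = -1 → non-residue.
(30/37) = +1 → QR.
Total quadratic residues among the 7: 4.

4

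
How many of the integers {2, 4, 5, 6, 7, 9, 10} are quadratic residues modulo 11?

(2/11) = -1 → non-residue.
(4/11) = +1 → QR.
(5/11) = +1 → QR.
(6/11) = -1 → non-residue.
(7/11) = -1 → non-residue.
(9/11) = +1 → QR.
(10/11) = -1 → non-residue.
Total quadratic residues among the 7: 3.

3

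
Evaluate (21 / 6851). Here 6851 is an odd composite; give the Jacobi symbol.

Reciprocity: 21 ≡ 1 and 6851 ≡ 3 (mod 4), so (21/6851) = +(6851/21).
Reduce top mod 21: now compute (5/21).
Reciprocity: 5 ≡ 1 and 21 ≡ 1 (mod 4), so (5/21) = +(21/5).
Reduce top mod 5: now compute (1/5).
Reached (1/5) = 1. Collecting the sign flips along the way, the symbol is +1.

1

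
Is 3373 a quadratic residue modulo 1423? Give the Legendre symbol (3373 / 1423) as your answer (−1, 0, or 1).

1

First reduce: 3373 ≡ 527 (mod 1423).
Reciprocity: 527 ≡ 3 and 1423 ≡ 3 (mod 4), so (527/1423) = −(1423/527).
Reduce top mod 527: now compute (369/527).
Reciprocity: 369 ≡ 1 and 527 ≡ 3 (mod 4), so (369/527) = +(527/369).
Reduce top mod 369: now compute (158/369).
Pull out 2: since 369 ≡ 1 (mod 8), (2/369) = +1.
Reciprocity: 79 ≡ 3 and 369 ≡ 1 (mod 4), so (79/369) = +(369/79).
Reduce top mod 79: now compute (53/79).
Reciprocity: 53 ≡ 1 and 79 ≡ 3 (mod 4), so (53/79) = +(79/53).
Reduce top mod 53: now compute (26/53).
Pull out 2: since 53 ≡ 5 (mod 8), (2/53) = -1.
Reciprocity: 13 ≡ 1 and 53 ≡ 1 (mod 4), so (13/53) = +(53/13).
Reduce top mod 13: now compute (1/13).
Reached (1/13) = 1. Collecting the sign flips along the way, the symbol is +1.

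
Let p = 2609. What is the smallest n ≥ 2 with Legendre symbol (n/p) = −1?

(2/2609) = +1, so 2 is a residue.
(3/2609) = −1, so 3 is the smallest positive non-residue mod 2609.

3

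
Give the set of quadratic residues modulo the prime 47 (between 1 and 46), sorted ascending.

1 2 3 4 6 7 8 9 12 14 16 17 18 21 24 25 27 28 32 34 36 37 42

Square k = 1,…,23 (k and 47−k give the same square):
1²=1, 2²=4, 3²=9, 4²=16, 5²=25, 6²=36, 7²≡2, 8²≡17, 9²≡34, 10²≡6, 11²≡27, 12²≡3, 13²≡28, 14²≡8, 15²≡37, 16²≡21, 17²≡7, 18²≡42, 19²≡32, 20²≡24, 21²≡18, 22²≡14, 23²≡12 (mod 47).
So the quadratic residues mod 47 are {1, 2, 3, 4, 6, 7, 8, 9, 12, 14, 16, 17, 18, 21, 24, 25, 27, 28, 32, 34, 36, 37, 42}.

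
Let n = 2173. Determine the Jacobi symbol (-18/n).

First reduce: -18 ≡ 2155 (mod 2173).
Reciprocity: 2155 ≡ 3 and 2173 ≡ 1 (mod 4), so (2155/2173) = +(2173/2155).
Reduce top mod 2155: now compute (18/2155).
Pull out 2: since 2155 ≡ 3 (mod 8), (2/2155) = -1.
Reciprocity: 9 ≡ 1 and 2155 ≡ 3 (mod 4), so (9/2155) = +(2155/9).
Reduce top mod 9: now compute (4/9).
Pull out 2^2: since 9 ≡ 1 (mod 8), (2/9) = +1, so (2/9)^2 = +1.
Reached (1/9) = 1. Collecting the sign flips along the way, the symbol is -1.

-1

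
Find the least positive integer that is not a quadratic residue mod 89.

(2/89) = +1, so 2 is a residue.
(3/89) = −1, so 3 is the smallest positive non-residue mod 89.

3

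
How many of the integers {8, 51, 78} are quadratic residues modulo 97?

1

(8/97) = +1 → QR.
(51/97) = -1 → non-residue.
(78/97) = -1 → non-residue.
Total quadratic residues among the 3: 1.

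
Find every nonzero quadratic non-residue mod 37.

2 5 6 8 13 14 15 17 18 19 20 22 23 24 29 31 32 35

Square k = 1,…,18 (k and 37−k give the same square):
1²=1, 2²=4, 3²=9, 4²=16, 5²=25, 6²=36, 7²≡12, 8²≡27, 9²≡7, 10²≡26, 11²≡10, 12²≡33, 13²≡21, 14²≡11, 15²≡3, 16²≡34, 17²≡30, 18²≡28 (mod 37).
The residues are {1, 3, 4, 7, 9, 10, 11, 12, 16, 21, 25, 26, 27, 28, 30, 33, 34, 36}; the non-residues are the remaining 18 nonzero classes.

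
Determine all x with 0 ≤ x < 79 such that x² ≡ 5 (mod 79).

Since 79 ≡ 3 (mod 4), a square root of 5 is 5^((79+1)/4) = 5^20 mod 79.
Repeated squaring: 5^2≡25, 5^4≡72, 5^8≡49, 5^16≡31 (mod 79).
5^20 = 5^(16+4) ≡ 20 (mod 79).
Check: 20² = 400 ≡ 5 (mod 79). The two roots are 20 and 59.

20, 59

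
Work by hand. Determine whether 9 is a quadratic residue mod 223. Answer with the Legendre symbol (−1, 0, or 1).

Reciprocity: 9 ≡ 1 and 223 ≡ 3 (mod 4), so (9/223) = +(223/9).
Reduce top mod 9: now compute (7/9).
Reciprocity: 7 ≡ 3 and 9 ≡ 1 (mod 4), so (7/9) = +(9/7).
Reduce top mod 7: now compute (2/7).
Pull out 2: since 7 ≡ 7 (mod 8), (2/7) = +1.
Reached (1/7) = 1. Collecting the sign flips along the way, the symbol is +1.

1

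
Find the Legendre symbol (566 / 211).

1

Euler's criterion: (566/211) ≡ 144^105 (mod 211).
144^2 ≡ 58 (mod 211)
144^4 ≡ 199 (mod 211)
144^8 ≡ 144 (mod 211)
144^16 ≡ 58 (mod 211)
144^32 ≡ 199 (mod 211)
144^64 ≡ 144 (mod 211)
144^105 = 144^(64+32+8+1) ≡ 1 (mod 211).
Result is 1, so (566/211) = 1.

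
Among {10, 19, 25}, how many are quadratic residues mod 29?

(10/29) = -1 → non-residue.
(19/29) = -1 → non-residue.
(25/29) = +1 → QR.
Total quadratic residues among the 3: 1.

1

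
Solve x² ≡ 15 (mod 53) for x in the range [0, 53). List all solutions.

11, 42

53 ≡ 1 (mod 4), so we find a root by search.
Trying successive values, 11² = 121 ≡ 15 (mod 53). The other root is 53 − 11 = 42.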